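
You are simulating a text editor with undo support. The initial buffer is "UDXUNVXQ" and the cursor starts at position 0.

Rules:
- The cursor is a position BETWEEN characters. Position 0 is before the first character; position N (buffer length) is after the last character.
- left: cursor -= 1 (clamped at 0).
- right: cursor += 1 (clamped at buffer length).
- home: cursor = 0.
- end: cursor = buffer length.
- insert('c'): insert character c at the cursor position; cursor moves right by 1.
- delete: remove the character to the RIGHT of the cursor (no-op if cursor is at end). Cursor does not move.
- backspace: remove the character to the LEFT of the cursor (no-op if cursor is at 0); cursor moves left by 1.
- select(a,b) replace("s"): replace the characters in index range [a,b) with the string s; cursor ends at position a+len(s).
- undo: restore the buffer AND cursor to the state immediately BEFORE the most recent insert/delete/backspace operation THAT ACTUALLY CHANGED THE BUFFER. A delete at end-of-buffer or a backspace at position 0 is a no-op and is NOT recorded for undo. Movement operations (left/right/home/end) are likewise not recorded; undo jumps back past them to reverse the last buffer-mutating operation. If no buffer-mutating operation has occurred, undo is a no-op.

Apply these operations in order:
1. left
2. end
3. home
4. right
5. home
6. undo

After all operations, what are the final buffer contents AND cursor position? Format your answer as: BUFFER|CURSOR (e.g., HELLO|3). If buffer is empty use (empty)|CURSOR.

Answer: UDXUNVXQ|0

Derivation:
After op 1 (left): buf='UDXUNVXQ' cursor=0
After op 2 (end): buf='UDXUNVXQ' cursor=8
After op 3 (home): buf='UDXUNVXQ' cursor=0
After op 4 (right): buf='UDXUNVXQ' cursor=1
After op 5 (home): buf='UDXUNVXQ' cursor=0
After op 6 (undo): buf='UDXUNVXQ' cursor=0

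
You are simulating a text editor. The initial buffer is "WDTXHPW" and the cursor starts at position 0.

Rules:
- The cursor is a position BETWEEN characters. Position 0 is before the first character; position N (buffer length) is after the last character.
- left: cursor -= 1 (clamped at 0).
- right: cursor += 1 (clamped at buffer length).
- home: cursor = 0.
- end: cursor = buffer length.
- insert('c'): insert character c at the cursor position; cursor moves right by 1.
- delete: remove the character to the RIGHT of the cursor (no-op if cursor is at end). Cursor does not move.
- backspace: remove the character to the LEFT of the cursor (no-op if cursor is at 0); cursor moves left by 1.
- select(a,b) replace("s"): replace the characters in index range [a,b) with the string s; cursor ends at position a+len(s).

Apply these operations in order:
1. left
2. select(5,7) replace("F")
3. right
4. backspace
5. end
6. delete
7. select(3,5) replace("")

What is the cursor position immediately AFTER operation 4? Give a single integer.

Answer: 5

Derivation:
After op 1 (left): buf='WDTXHPW' cursor=0
After op 2 (select(5,7) replace("F")): buf='WDTXHF' cursor=6
After op 3 (right): buf='WDTXHF' cursor=6
After op 4 (backspace): buf='WDTXH' cursor=5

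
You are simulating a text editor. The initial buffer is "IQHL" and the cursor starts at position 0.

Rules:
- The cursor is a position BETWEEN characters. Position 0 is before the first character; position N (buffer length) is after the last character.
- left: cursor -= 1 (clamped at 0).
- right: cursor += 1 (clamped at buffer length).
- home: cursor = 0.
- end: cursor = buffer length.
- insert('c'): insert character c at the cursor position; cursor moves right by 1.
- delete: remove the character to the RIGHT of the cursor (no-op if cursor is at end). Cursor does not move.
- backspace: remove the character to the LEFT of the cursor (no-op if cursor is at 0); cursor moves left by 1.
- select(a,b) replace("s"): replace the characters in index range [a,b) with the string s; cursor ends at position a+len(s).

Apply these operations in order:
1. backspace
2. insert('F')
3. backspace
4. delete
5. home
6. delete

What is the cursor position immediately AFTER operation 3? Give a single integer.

Answer: 0

Derivation:
After op 1 (backspace): buf='IQHL' cursor=0
After op 2 (insert('F')): buf='FIQHL' cursor=1
After op 3 (backspace): buf='IQHL' cursor=0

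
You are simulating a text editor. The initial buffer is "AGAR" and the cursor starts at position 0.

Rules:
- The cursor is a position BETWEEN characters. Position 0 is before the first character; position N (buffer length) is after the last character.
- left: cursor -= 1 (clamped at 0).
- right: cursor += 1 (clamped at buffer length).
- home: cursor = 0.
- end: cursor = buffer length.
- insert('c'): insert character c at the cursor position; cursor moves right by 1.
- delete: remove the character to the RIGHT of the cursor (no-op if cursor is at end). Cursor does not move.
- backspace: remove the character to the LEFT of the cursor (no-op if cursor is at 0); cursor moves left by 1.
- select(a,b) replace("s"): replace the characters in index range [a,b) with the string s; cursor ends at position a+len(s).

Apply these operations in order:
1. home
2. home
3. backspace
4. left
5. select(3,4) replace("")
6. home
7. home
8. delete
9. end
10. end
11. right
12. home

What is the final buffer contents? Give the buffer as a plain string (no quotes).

After op 1 (home): buf='AGAR' cursor=0
After op 2 (home): buf='AGAR' cursor=0
After op 3 (backspace): buf='AGAR' cursor=0
After op 4 (left): buf='AGAR' cursor=0
After op 5 (select(3,4) replace("")): buf='AGA' cursor=3
After op 6 (home): buf='AGA' cursor=0
After op 7 (home): buf='AGA' cursor=0
After op 8 (delete): buf='GA' cursor=0
After op 9 (end): buf='GA' cursor=2
After op 10 (end): buf='GA' cursor=2
After op 11 (right): buf='GA' cursor=2
After op 12 (home): buf='GA' cursor=0

Answer: GA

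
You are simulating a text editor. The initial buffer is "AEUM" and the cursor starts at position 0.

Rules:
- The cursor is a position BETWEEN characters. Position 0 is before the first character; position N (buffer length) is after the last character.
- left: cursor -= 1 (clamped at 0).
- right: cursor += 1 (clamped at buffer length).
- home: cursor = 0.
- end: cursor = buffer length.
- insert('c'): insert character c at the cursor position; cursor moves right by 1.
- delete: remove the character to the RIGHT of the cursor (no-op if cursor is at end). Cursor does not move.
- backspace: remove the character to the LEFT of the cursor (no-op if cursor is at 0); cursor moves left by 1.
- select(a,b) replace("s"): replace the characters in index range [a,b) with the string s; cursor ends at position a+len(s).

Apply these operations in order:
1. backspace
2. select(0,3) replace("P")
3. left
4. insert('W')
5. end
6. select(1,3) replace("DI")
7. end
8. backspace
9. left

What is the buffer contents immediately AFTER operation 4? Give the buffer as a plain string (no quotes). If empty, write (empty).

After op 1 (backspace): buf='AEUM' cursor=0
After op 2 (select(0,3) replace("P")): buf='PM' cursor=1
After op 3 (left): buf='PM' cursor=0
After op 4 (insert('W')): buf='WPM' cursor=1

Answer: WPM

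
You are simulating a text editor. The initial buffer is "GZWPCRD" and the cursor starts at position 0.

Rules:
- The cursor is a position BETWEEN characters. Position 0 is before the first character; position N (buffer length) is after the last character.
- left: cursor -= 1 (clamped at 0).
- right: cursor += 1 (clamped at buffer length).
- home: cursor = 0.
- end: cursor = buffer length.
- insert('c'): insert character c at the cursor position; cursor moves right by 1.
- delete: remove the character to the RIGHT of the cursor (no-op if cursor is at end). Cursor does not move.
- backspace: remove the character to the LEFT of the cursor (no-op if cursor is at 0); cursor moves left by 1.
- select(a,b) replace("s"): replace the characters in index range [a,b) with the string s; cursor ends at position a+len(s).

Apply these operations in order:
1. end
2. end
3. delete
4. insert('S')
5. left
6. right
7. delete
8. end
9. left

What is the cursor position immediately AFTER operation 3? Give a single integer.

After op 1 (end): buf='GZWPCRD' cursor=7
After op 2 (end): buf='GZWPCRD' cursor=7
After op 3 (delete): buf='GZWPCRD' cursor=7

Answer: 7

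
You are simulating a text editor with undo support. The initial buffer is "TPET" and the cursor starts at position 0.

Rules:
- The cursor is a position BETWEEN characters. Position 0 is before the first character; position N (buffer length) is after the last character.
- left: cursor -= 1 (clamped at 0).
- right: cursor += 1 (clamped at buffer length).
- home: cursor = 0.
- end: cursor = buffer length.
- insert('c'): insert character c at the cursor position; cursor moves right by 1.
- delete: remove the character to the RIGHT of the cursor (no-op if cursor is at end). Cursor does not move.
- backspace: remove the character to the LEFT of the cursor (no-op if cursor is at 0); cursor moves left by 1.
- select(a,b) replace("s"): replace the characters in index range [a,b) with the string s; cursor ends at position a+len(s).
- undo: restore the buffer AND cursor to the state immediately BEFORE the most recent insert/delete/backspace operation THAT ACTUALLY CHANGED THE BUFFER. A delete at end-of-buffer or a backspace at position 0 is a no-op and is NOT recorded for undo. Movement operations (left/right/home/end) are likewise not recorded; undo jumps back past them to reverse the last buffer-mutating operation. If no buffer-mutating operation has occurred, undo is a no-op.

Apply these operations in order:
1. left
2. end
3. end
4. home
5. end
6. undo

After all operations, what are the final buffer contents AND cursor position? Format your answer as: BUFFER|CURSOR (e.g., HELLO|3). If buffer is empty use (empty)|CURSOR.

Answer: TPET|4

Derivation:
After op 1 (left): buf='TPET' cursor=0
After op 2 (end): buf='TPET' cursor=4
After op 3 (end): buf='TPET' cursor=4
After op 4 (home): buf='TPET' cursor=0
After op 5 (end): buf='TPET' cursor=4
After op 6 (undo): buf='TPET' cursor=4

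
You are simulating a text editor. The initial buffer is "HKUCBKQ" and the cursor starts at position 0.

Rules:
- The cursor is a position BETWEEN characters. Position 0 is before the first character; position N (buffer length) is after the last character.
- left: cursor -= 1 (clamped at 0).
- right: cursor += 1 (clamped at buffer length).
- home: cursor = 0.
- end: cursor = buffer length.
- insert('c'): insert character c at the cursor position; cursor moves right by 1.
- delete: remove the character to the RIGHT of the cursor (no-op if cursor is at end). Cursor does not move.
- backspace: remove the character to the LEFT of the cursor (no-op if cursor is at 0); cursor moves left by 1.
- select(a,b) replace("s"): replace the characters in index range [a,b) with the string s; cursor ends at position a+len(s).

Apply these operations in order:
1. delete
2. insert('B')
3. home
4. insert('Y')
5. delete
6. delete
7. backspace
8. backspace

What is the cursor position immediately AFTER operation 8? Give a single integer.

After op 1 (delete): buf='KUCBKQ' cursor=0
After op 2 (insert('B')): buf='BKUCBKQ' cursor=1
After op 3 (home): buf='BKUCBKQ' cursor=0
After op 4 (insert('Y')): buf='YBKUCBKQ' cursor=1
After op 5 (delete): buf='YKUCBKQ' cursor=1
After op 6 (delete): buf='YUCBKQ' cursor=1
After op 7 (backspace): buf='UCBKQ' cursor=0
After op 8 (backspace): buf='UCBKQ' cursor=0

Answer: 0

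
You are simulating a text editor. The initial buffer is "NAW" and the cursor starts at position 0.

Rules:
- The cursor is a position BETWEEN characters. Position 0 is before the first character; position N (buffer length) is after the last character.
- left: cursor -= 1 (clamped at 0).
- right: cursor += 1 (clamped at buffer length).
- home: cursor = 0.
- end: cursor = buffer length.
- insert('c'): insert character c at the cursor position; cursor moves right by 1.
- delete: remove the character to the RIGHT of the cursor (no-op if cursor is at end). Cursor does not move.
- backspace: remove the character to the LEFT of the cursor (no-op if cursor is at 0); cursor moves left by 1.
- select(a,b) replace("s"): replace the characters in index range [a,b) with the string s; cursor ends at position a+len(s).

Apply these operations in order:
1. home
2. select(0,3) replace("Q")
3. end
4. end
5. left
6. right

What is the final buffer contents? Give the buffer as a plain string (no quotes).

Answer: Q

Derivation:
After op 1 (home): buf='NAW' cursor=0
After op 2 (select(0,3) replace("Q")): buf='Q' cursor=1
After op 3 (end): buf='Q' cursor=1
After op 4 (end): buf='Q' cursor=1
After op 5 (left): buf='Q' cursor=0
After op 6 (right): buf='Q' cursor=1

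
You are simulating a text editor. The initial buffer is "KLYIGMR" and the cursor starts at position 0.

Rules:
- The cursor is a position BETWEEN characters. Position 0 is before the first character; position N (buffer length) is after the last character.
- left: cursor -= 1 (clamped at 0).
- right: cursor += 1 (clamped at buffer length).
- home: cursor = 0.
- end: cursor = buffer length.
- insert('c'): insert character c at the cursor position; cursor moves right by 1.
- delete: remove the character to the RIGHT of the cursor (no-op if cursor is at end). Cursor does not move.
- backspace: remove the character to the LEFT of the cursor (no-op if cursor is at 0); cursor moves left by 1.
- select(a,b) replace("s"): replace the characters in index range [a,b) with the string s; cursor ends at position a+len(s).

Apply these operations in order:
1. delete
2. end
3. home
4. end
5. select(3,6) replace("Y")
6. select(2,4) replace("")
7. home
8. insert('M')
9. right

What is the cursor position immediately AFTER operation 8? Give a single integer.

After op 1 (delete): buf='LYIGMR' cursor=0
After op 2 (end): buf='LYIGMR' cursor=6
After op 3 (home): buf='LYIGMR' cursor=0
After op 4 (end): buf='LYIGMR' cursor=6
After op 5 (select(3,6) replace("Y")): buf='LYIY' cursor=4
After op 6 (select(2,4) replace("")): buf='LY' cursor=2
After op 7 (home): buf='LY' cursor=0
After op 8 (insert('M')): buf='MLY' cursor=1

Answer: 1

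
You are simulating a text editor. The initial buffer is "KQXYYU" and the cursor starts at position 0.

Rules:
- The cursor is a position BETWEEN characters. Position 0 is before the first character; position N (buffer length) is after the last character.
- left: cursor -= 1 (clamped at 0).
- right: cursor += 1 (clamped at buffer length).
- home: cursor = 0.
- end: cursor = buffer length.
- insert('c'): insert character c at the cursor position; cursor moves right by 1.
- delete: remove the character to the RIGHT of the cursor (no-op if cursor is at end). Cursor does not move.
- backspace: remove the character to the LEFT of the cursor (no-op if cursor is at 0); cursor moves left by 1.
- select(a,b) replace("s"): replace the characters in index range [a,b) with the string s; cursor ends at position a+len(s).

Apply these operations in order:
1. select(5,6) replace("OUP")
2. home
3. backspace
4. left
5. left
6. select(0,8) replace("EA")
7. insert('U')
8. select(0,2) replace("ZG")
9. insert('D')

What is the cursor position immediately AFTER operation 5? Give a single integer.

Answer: 0

Derivation:
After op 1 (select(5,6) replace("OUP")): buf='KQXYYOUP' cursor=8
After op 2 (home): buf='KQXYYOUP' cursor=0
After op 3 (backspace): buf='KQXYYOUP' cursor=0
After op 4 (left): buf='KQXYYOUP' cursor=0
After op 5 (left): buf='KQXYYOUP' cursor=0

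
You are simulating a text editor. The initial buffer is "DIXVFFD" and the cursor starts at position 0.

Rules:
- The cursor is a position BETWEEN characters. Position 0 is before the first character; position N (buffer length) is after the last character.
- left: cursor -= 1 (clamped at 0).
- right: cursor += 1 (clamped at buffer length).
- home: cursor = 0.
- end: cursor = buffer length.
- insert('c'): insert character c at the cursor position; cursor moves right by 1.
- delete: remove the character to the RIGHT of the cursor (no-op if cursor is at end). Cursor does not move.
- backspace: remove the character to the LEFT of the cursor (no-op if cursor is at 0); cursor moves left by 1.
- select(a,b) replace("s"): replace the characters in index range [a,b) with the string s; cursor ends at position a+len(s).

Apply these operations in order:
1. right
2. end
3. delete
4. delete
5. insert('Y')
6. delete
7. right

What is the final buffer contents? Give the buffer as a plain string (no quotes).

Answer: DIXVFFDY

Derivation:
After op 1 (right): buf='DIXVFFD' cursor=1
After op 2 (end): buf='DIXVFFD' cursor=7
After op 3 (delete): buf='DIXVFFD' cursor=7
After op 4 (delete): buf='DIXVFFD' cursor=7
After op 5 (insert('Y')): buf='DIXVFFDY' cursor=8
After op 6 (delete): buf='DIXVFFDY' cursor=8
After op 7 (right): buf='DIXVFFDY' cursor=8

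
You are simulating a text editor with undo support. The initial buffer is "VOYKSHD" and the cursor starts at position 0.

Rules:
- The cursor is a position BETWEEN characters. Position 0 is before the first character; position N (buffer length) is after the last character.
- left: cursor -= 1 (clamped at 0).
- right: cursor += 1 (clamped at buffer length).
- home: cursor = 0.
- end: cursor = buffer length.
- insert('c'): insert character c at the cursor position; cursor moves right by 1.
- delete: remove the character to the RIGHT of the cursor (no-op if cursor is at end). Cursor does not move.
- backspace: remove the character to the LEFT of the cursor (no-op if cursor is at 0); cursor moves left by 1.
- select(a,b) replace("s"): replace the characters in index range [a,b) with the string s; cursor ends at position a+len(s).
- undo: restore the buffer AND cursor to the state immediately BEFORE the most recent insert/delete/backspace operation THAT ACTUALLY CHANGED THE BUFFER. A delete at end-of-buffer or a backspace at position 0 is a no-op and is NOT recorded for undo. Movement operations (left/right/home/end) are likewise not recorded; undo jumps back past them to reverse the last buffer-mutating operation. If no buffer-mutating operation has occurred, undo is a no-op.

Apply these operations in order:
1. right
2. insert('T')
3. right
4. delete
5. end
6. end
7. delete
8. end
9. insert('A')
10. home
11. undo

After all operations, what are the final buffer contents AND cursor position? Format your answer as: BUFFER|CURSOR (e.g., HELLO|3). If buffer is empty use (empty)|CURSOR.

After op 1 (right): buf='VOYKSHD' cursor=1
After op 2 (insert('T')): buf='VTOYKSHD' cursor=2
After op 3 (right): buf='VTOYKSHD' cursor=3
After op 4 (delete): buf='VTOKSHD' cursor=3
After op 5 (end): buf='VTOKSHD' cursor=7
After op 6 (end): buf='VTOKSHD' cursor=7
After op 7 (delete): buf='VTOKSHD' cursor=7
After op 8 (end): buf='VTOKSHD' cursor=7
After op 9 (insert('A')): buf='VTOKSHDA' cursor=8
After op 10 (home): buf='VTOKSHDA' cursor=0
After op 11 (undo): buf='VTOKSHD' cursor=7

Answer: VTOKSHD|7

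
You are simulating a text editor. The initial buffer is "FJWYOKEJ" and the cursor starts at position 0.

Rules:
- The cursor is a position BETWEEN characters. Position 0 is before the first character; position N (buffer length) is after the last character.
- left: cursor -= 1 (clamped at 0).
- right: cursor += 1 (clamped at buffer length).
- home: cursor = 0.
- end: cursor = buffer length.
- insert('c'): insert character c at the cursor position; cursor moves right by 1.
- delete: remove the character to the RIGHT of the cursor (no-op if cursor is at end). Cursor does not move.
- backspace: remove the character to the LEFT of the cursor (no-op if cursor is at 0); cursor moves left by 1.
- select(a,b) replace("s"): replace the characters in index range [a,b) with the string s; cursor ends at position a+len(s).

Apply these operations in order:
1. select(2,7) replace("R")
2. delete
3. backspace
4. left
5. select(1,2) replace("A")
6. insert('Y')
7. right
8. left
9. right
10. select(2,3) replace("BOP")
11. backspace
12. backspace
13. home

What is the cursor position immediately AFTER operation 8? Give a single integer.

Answer: 2

Derivation:
After op 1 (select(2,7) replace("R")): buf='FJRJ' cursor=3
After op 2 (delete): buf='FJR' cursor=3
After op 3 (backspace): buf='FJ' cursor=2
After op 4 (left): buf='FJ' cursor=1
After op 5 (select(1,2) replace("A")): buf='FA' cursor=2
After op 6 (insert('Y')): buf='FAY' cursor=3
After op 7 (right): buf='FAY' cursor=3
After op 8 (left): buf='FAY' cursor=2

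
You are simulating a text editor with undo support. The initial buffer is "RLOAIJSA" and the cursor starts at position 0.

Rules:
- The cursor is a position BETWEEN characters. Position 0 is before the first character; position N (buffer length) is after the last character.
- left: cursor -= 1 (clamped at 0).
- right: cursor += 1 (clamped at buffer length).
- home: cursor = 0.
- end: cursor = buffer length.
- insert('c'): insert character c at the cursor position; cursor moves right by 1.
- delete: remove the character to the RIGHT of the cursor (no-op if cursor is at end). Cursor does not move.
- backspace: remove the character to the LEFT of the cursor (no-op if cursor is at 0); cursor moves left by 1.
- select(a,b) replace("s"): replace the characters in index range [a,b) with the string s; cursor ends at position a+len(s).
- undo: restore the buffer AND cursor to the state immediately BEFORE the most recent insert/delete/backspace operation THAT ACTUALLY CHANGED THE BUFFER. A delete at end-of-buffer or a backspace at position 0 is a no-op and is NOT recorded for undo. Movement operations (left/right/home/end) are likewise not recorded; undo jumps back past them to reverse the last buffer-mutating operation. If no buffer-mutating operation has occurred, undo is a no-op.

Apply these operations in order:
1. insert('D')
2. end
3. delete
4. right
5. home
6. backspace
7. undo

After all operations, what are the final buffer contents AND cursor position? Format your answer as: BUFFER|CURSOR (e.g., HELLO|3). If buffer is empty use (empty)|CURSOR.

Answer: RLOAIJSA|0

Derivation:
After op 1 (insert('D')): buf='DRLOAIJSA' cursor=1
After op 2 (end): buf='DRLOAIJSA' cursor=9
After op 3 (delete): buf='DRLOAIJSA' cursor=9
After op 4 (right): buf='DRLOAIJSA' cursor=9
After op 5 (home): buf='DRLOAIJSA' cursor=0
After op 6 (backspace): buf='DRLOAIJSA' cursor=0
After op 7 (undo): buf='RLOAIJSA' cursor=0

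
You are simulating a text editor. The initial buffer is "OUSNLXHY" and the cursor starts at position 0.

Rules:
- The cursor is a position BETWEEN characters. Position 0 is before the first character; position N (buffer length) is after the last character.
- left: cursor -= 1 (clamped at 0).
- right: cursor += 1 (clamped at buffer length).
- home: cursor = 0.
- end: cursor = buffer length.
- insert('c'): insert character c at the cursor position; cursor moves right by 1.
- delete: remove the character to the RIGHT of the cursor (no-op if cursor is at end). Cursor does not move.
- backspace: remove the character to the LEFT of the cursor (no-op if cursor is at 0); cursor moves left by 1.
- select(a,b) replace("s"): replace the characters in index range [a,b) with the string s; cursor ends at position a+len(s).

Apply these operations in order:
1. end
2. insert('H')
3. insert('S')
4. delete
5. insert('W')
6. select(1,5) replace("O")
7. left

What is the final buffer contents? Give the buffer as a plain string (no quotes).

Answer: OOXHYHSW

Derivation:
After op 1 (end): buf='OUSNLXHY' cursor=8
After op 2 (insert('H')): buf='OUSNLXHYH' cursor=9
After op 3 (insert('S')): buf='OUSNLXHYHS' cursor=10
After op 4 (delete): buf='OUSNLXHYHS' cursor=10
After op 5 (insert('W')): buf='OUSNLXHYHSW' cursor=11
After op 6 (select(1,5) replace("O")): buf='OOXHYHSW' cursor=2
After op 7 (left): buf='OOXHYHSW' cursor=1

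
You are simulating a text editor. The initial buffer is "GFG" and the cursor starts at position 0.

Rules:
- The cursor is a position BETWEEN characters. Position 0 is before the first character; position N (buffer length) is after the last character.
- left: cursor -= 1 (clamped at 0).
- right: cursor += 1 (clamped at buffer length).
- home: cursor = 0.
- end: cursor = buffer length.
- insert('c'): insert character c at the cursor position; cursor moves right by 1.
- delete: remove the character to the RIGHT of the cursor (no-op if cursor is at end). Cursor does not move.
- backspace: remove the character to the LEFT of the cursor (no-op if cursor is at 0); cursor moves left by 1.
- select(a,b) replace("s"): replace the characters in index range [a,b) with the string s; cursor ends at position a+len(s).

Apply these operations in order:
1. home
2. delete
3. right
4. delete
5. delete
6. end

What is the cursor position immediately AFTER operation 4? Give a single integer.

After op 1 (home): buf='GFG' cursor=0
After op 2 (delete): buf='FG' cursor=0
After op 3 (right): buf='FG' cursor=1
After op 4 (delete): buf='F' cursor=1

Answer: 1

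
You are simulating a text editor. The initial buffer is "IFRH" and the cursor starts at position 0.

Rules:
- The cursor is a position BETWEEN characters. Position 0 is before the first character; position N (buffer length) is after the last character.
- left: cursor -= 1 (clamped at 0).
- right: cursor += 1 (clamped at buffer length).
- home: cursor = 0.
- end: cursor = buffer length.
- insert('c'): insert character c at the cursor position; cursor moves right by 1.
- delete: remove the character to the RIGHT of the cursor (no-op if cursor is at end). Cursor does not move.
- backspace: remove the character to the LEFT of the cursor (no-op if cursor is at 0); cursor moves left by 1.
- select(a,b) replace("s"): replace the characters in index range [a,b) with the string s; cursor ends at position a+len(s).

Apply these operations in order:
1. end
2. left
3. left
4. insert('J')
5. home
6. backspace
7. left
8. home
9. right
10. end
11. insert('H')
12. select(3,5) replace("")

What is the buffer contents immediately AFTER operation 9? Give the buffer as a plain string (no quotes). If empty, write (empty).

After op 1 (end): buf='IFRH' cursor=4
After op 2 (left): buf='IFRH' cursor=3
After op 3 (left): buf='IFRH' cursor=2
After op 4 (insert('J')): buf='IFJRH' cursor=3
After op 5 (home): buf='IFJRH' cursor=0
After op 6 (backspace): buf='IFJRH' cursor=0
After op 7 (left): buf='IFJRH' cursor=0
After op 8 (home): buf='IFJRH' cursor=0
After op 9 (right): buf='IFJRH' cursor=1

Answer: IFJRH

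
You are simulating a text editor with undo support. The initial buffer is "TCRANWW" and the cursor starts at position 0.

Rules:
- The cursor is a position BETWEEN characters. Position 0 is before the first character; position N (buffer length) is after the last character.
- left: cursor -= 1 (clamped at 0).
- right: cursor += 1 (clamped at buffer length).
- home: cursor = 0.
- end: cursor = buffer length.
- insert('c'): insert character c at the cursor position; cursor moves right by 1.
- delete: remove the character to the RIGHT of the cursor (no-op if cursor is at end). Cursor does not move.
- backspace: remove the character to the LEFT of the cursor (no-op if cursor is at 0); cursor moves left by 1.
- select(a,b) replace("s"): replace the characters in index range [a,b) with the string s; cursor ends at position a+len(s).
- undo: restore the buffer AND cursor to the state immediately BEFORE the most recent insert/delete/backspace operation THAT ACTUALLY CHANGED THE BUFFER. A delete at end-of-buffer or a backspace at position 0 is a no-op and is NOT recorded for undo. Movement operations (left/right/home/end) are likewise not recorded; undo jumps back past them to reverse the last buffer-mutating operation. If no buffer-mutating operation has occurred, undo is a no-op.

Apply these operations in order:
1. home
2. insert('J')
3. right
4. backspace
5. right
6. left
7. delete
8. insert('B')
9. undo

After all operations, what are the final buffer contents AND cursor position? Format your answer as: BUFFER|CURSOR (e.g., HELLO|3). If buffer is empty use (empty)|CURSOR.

After op 1 (home): buf='TCRANWW' cursor=0
After op 2 (insert('J')): buf='JTCRANWW' cursor=1
After op 3 (right): buf='JTCRANWW' cursor=2
After op 4 (backspace): buf='JCRANWW' cursor=1
After op 5 (right): buf='JCRANWW' cursor=2
After op 6 (left): buf='JCRANWW' cursor=1
After op 7 (delete): buf='JRANWW' cursor=1
After op 8 (insert('B')): buf='JBRANWW' cursor=2
After op 9 (undo): buf='JRANWW' cursor=1

Answer: JRANWW|1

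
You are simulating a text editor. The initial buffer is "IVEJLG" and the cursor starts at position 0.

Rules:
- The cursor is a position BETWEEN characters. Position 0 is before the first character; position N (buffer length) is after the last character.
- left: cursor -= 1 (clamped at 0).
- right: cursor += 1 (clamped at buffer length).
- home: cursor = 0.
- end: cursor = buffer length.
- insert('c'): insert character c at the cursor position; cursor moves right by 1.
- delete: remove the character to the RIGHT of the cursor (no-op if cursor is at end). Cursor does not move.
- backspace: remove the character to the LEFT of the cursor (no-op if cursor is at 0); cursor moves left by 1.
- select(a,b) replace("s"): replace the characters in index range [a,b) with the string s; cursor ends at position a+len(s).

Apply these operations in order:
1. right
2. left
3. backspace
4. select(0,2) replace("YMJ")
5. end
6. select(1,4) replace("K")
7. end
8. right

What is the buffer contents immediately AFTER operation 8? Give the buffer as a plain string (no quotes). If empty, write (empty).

Answer: YKJLG

Derivation:
After op 1 (right): buf='IVEJLG' cursor=1
After op 2 (left): buf='IVEJLG' cursor=0
After op 3 (backspace): buf='IVEJLG' cursor=0
After op 4 (select(0,2) replace("YMJ")): buf='YMJEJLG' cursor=3
After op 5 (end): buf='YMJEJLG' cursor=7
After op 6 (select(1,4) replace("K")): buf='YKJLG' cursor=2
After op 7 (end): buf='YKJLG' cursor=5
After op 8 (right): buf='YKJLG' cursor=5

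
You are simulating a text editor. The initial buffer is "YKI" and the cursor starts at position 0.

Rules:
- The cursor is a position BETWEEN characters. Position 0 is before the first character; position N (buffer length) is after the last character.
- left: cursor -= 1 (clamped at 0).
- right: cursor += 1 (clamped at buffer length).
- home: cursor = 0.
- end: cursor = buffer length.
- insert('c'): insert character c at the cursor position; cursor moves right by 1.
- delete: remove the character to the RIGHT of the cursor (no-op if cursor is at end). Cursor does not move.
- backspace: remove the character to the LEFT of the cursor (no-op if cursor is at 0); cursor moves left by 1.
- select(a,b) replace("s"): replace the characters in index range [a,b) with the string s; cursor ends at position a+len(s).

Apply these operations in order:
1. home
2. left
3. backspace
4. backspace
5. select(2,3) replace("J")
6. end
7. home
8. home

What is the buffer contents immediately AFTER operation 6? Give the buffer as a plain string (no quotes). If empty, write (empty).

Answer: YKJ

Derivation:
After op 1 (home): buf='YKI' cursor=0
After op 2 (left): buf='YKI' cursor=0
After op 3 (backspace): buf='YKI' cursor=0
After op 4 (backspace): buf='YKI' cursor=0
After op 5 (select(2,3) replace("J")): buf='YKJ' cursor=3
After op 6 (end): buf='YKJ' cursor=3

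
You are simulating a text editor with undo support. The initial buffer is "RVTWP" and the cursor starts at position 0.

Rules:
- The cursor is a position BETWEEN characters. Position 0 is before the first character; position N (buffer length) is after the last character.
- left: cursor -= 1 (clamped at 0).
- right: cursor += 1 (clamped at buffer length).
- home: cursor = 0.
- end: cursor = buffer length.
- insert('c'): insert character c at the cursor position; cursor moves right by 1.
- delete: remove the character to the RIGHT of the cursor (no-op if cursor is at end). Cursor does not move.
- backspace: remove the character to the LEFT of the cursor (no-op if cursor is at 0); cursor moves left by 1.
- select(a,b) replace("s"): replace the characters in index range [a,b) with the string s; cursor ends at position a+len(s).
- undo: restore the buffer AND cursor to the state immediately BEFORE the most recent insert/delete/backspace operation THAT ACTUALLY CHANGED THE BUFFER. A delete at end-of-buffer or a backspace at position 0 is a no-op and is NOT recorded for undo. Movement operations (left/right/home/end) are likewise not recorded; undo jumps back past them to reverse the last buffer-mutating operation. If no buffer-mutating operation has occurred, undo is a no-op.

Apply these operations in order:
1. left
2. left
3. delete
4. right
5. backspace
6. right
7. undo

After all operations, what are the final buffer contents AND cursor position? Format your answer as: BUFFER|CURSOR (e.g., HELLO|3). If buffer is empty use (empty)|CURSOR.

After op 1 (left): buf='RVTWP' cursor=0
After op 2 (left): buf='RVTWP' cursor=0
After op 3 (delete): buf='VTWP' cursor=0
After op 4 (right): buf='VTWP' cursor=1
After op 5 (backspace): buf='TWP' cursor=0
After op 6 (right): buf='TWP' cursor=1
After op 7 (undo): buf='VTWP' cursor=1

Answer: VTWP|1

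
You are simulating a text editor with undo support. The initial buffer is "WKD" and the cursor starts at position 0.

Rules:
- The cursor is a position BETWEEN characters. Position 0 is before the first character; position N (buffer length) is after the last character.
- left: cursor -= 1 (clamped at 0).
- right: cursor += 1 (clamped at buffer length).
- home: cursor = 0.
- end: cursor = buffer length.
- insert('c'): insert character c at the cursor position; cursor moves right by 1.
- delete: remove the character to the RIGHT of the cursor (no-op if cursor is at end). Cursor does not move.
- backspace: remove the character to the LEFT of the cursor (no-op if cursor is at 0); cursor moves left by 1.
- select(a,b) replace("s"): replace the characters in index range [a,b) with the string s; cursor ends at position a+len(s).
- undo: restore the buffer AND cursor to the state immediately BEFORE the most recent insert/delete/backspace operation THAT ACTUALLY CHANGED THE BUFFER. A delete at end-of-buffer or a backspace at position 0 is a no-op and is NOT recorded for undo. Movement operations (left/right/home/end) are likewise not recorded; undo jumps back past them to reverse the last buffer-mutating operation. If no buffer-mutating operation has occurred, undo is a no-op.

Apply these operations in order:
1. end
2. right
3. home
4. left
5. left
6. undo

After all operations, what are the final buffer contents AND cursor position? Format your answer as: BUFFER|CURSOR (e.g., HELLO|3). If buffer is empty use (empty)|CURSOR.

After op 1 (end): buf='WKD' cursor=3
After op 2 (right): buf='WKD' cursor=3
After op 3 (home): buf='WKD' cursor=0
After op 4 (left): buf='WKD' cursor=0
After op 5 (left): buf='WKD' cursor=0
After op 6 (undo): buf='WKD' cursor=0

Answer: WKD|0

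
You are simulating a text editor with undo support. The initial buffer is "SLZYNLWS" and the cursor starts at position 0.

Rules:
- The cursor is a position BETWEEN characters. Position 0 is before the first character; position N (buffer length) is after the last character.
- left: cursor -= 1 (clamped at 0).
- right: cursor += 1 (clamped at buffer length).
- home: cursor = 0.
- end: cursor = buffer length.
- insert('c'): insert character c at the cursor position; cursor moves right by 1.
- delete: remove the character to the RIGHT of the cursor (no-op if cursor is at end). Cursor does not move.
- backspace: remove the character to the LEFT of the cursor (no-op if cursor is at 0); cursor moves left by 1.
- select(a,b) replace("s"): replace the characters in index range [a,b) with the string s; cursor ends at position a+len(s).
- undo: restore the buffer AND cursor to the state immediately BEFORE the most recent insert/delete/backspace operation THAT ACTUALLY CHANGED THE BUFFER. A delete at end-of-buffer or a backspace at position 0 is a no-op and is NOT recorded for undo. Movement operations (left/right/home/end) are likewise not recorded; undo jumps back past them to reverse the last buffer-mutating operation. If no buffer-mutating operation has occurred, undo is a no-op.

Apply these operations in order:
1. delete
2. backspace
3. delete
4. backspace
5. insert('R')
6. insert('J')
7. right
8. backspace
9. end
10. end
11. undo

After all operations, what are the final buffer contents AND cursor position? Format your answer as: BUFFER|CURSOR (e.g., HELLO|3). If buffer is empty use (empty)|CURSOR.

After op 1 (delete): buf='LZYNLWS' cursor=0
After op 2 (backspace): buf='LZYNLWS' cursor=0
After op 3 (delete): buf='ZYNLWS' cursor=0
After op 4 (backspace): buf='ZYNLWS' cursor=0
After op 5 (insert('R')): buf='RZYNLWS' cursor=1
After op 6 (insert('J')): buf='RJZYNLWS' cursor=2
After op 7 (right): buf='RJZYNLWS' cursor=3
After op 8 (backspace): buf='RJYNLWS' cursor=2
After op 9 (end): buf='RJYNLWS' cursor=7
After op 10 (end): buf='RJYNLWS' cursor=7
After op 11 (undo): buf='RJZYNLWS' cursor=3

Answer: RJZYNLWS|3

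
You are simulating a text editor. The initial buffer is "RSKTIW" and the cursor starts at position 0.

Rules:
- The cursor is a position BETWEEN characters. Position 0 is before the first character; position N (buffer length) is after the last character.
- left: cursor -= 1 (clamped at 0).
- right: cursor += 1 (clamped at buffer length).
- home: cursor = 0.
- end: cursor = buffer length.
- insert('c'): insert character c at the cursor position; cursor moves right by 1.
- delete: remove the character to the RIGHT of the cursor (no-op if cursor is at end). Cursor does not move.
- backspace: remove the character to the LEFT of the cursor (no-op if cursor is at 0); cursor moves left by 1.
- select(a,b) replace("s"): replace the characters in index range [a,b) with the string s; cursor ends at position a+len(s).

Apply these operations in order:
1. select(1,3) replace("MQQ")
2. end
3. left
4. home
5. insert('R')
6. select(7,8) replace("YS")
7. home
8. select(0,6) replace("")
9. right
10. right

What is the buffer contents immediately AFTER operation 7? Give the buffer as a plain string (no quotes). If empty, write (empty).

Answer: RRMQQTIYS

Derivation:
After op 1 (select(1,3) replace("MQQ")): buf='RMQQTIW' cursor=4
After op 2 (end): buf='RMQQTIW' cursor=7
After op 3 (left): buf='RMQQTIW' cursor=6
After op 4 (home): buf='RMQQTIW' cursor=0
After op 5 (insert('R')): buf='RRMQQTIW' cursor=1
After op 6 (select(7,8) replace("YS")): buf='RRMQQTIYS' cursor=9
After op 7 (home): buf='RRMQQTIYS' cursor=0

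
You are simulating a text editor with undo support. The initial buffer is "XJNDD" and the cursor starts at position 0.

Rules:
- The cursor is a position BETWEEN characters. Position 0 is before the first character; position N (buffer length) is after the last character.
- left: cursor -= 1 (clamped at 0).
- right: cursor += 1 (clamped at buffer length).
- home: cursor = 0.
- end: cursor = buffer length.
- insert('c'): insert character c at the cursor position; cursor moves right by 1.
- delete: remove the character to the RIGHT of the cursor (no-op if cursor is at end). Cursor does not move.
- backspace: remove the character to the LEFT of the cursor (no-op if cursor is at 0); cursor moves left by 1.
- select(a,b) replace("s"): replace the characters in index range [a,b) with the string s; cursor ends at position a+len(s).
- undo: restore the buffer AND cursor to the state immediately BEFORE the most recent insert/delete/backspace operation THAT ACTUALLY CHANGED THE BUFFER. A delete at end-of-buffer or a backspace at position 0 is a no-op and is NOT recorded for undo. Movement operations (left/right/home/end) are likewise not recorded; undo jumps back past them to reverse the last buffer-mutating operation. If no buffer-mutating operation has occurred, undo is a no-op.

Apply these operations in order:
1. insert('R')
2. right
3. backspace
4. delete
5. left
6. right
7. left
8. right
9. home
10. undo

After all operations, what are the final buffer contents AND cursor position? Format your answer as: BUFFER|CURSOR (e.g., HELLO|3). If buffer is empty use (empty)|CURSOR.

Answer: RJNDD|1

Derivation:
After op 1 (insert('R')): buf='RXJNDD' cursor=1
After op 2 (right): buf='RXJNDD' cursor=2
After op 3 (backspace): buf='RJNDD' cursor=1
After op 4 (delete): buf='RNDD' cursor=1
After op 5 (left): buf='RNDD' cursor=0
After op 6 (right): buf='RNDD' cursor=1
After op 7 (left): buf='RNDD' cursor=0
After op 8 (right): buf='RNDD' cursor=1
After op 9 (home): buf='RNDD' cursor=0
After op 10 (undo): buf='RJNDD' cursor=1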